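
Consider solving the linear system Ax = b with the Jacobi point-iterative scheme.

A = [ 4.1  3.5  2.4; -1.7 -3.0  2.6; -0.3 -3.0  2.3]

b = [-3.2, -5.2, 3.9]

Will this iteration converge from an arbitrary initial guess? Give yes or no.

A = D + L + U where D = diag(4.1, -3, 2.3).
Jacobi: T = -D⁻¹(L+U), T[2,1] = -(-3)/(2.3) = +1.3043; T[2,2] = 0.
  T[0,:] = [+0.0000  -0.8537  -0.5854]
  T[1,:] = [-0.5667  +0.0000  +0.8667]
  T[2,:] = [+0.1304  +1.3043  +0.0000]
eigenvalue magnitudes: 1.3376, 1.1115, 0.2261.
ρ(T) = max|λ| = 1.3376; 1.3376 > 1, so it fails to converge.

no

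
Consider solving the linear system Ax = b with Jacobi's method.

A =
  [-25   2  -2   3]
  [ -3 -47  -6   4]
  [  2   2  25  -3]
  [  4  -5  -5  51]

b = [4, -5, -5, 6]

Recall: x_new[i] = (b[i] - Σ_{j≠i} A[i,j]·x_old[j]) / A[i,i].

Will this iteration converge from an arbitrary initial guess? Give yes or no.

A = D + L + U where D = diag(-25, -47, 25, 51).
Jacobi T = -D⁻¹(L+U): T[0,1] = -(2)/(-25) = +0.0800; T[0,0] = 0.
  T[0,:] = [+0.0000, +0.0800, -0.0800, +0.1200]
  T[1,:] = [-0.0638, +0.0000, -0.1277, +0.0851]
  T[2,:] = [-0.0800, -0.0800, +0.0000, +0.1200]
  T[3,:] = [-0.0784, +0.0980, +0.0980, +0.0000]
|λ(T)| sorted: 0.2123, 0.1319, 0.1107, 0.1107.
ρ(T) = max|λ| = 0.2123; 0.2123 < 1 ⇒ converges.

yes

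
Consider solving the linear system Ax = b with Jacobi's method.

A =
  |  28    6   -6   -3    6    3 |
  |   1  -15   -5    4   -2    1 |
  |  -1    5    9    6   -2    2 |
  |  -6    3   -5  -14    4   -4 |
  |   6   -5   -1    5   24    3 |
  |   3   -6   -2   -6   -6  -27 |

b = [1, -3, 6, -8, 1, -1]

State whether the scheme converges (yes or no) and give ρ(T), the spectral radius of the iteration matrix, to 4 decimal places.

Let D = diag(28, -15, 9, -14, 24, -27); L, U the strict triangles.
Jacobi T = -D⁻¹(L+U): T[5,0] = -(3)/(-27) = +0.1111; T[5,5] = 0.
  T[0,:] = [+0.0000, -0.2143, +0.2143, +0.1071, -0.2143, -0.1071]
  T[1,:] = [+0.0667, +0.0000, -0.3333, +0.2667, -0.1333, +0.0667]
  T[2,:] = [+0.1111, -0.5556, +0.0000, -0.6667, +0.2222, -0.2222]
  T[3,:] = [-0.4286, +0.2143, -0.3571, +0.0000, +0.2857, -0.2857]
  T[4,:] = [-0.2500, +0.2083, +0.0417, -0.2083, +0.0000, -0.1250]
  T[5,:] = [+0.1111, -0.2222, -0.0741, -0.2222, -0.2222, +0.0000]
eigenvalue magnitudes: 0.8436, 0.6273, 0.3456, 0.3440, 0.3440, 0.0158.
ρ = 0.8436; 0.8436 < 1: convergent.

yes, ρ = 0.8436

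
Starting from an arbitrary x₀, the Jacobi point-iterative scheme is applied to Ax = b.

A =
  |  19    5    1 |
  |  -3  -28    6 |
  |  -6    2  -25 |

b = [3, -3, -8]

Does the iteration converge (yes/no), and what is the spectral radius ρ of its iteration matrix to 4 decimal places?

Split A = D + L + U, D = diag(19, -28, -25).
Jacobi T = -D⁻¹(L+U): T[1,0] = -(-3)/(-28) = -0.1071; T[1,1] = 0.
  T[0,:] = [+0.0000, -0.2632, -0.0526]
  T[1,:] = [-0.1071, +0.0000, +0.2143]
  T[2,:] = [-0.2400, +0.0800, +0.0000]
moduli |λ_i(T)| = 0.3191, 0.2094, 0.2094.
spectral radius ρ = 0.3191; 0.3191 < 1, so it converges for any x₀.

yes, ρ = 0.3191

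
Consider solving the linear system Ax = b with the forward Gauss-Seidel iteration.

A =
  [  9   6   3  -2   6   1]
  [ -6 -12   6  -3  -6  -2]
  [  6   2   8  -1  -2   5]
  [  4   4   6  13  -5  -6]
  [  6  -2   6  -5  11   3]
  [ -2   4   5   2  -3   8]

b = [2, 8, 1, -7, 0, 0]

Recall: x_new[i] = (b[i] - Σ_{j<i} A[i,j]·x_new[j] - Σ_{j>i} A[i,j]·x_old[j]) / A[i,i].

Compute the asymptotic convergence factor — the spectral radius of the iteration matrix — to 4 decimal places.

Let D = diag(9, -12, 8, 13, 11, 8); L, U the strict triangles.
T_GS = -(D+L)⁻¹U: row 0 first, T[0,3] = -(-2)/(9) = +0.2222; later rows by forward substitution.
  T[0,:] = [+0.0000, -0.6667, -0.3333, +0.2222, -0.6667, -0.1111]
  T[1,:] = [+0.0000, +0.3333, +0.6667, -0.3611, -0.1667, -0.1111]
  T[2,:] = [+0.0000, +0.4167, +0.0833, +0.0486, +0.7917, -0.5139]
  T[3,:] = [+0.0000, -0.0897, -0.1410, +0.0203, +0.2756, +0.7671]
  T[4,:] = [+0.0000, +0.1562, +0.1935, -0.2042, +0.0268, +0.3967]
  T[5,:] = [+0.0000, -0.5127, -0.3609, +0.1241, -0.6370, +0.3059]
|roots of det(T-λI)|: 1.2494, 0.5387, 0.5387, 0.0549, 0.0549, 0.0000.
ρ = 1.2494; 1.2494 > 1 ⇒ diverges.

1.2494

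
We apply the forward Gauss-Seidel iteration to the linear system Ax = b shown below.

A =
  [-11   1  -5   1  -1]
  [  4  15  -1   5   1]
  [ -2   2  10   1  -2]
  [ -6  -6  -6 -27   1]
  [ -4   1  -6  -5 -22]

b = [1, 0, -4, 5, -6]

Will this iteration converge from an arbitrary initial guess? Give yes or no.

Split A = D + L + U, D = diag(-11, 15, 10, -27, -22).
GS T = -(D+L)⁻¹U: row 0 first, T[0,1] = -(1)/(-11) = +0.0909; later rows by forward substitution.
  T[0,:] = [+0.0000, +0.0909, -0.4545, +0.0909, -0.0909]
  T[1,:] = [+0.0000, -0.0242, +0.1879, -0.3576, -0.0424]
  T[2,:] = [+0.0000, +0.0230, -0.1285, -0.0103, +0.1903]
  T[3,:] = [+0.0000, -0.0199, +0.0878, +0.0615, +0.0244]
  T[4,:] = [+0.0000, -0.0194, +0.1063, -0.0440, -0.0428]
moduli |λ_i(T)| = 0.2736, 0.0698, 0.0698, 0.0031, 0.0000.
ρ = 0.2736; 0.2736 < 1: convergent.

yes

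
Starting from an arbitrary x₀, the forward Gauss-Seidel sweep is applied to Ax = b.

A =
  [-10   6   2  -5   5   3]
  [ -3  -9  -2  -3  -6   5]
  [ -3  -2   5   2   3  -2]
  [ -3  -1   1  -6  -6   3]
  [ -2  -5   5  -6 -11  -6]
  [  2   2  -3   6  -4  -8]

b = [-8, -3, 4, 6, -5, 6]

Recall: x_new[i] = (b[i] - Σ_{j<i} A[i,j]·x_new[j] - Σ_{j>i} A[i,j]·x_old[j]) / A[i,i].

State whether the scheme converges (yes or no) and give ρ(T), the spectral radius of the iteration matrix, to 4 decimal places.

no, ρ = 1.5709

Write A = D+L+U with D = diag(-10, -9, 5, -6, -11, -8).
Gauss-Seidel: T = -(D+L)⁻¹U, row 0 first, T[0,4] = -(5)/(-10) = +0.5000; later rows by forward substitution.
  T[0,:] = [+0.0000  +0.6000  +0.2000  -0.5000  +0.5000  +0.3000]
  T[1,:] = [+0.0000  -0.2000  -0.2889  -0.1667  -0.8333  +0.4556]
  T[2,:] = [+0.0000  +0.2800  +0.0044  -0.7667  -0.6333  +0.7622]
  T[3,:] = [+0.0000  -0.2200  -0.0511  +0.1500  -1.2167  +0.4011]
  T[4,:] = [+0.0000  +0.2291  +0.1248  -0.2636  +0.6636  -0.6794]
  T[5,:] = [+0.0000  -0.2845  -0.1246  +0.3652  -1.0902  +0.5436]
eigenvalue magnitudes: 1.5709, 0.3981, 0.3981, 0.1910, 0.1529, 0.0000.
ρ = 1.5709; 1.5709 > 1: divergent.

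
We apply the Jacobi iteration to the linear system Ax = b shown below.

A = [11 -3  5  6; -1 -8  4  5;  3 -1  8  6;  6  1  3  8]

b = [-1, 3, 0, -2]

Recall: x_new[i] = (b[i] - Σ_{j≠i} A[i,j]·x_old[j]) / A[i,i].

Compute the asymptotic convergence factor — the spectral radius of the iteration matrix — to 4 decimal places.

A = D + L + U where D = diag(11, -8, 8, 8).
Jacobi T = -D⁻¹(L+U): T[3,0] = -(6)/(8) = -0.7500; T[3,3] = 0.
  T[0,:] = [+0.0000  +0.2727  -0.4545  -0.5455]
  T[1,:] = [-0.1250  +0.0000  +0.5000  +0.6250]
  T[2,:] = [-0.3750  +0.1250  +0.0000  -0.7500]
  T[3,:] = [-0.7500  -0.1250  -0.3750  +0.0000]
|eigenvalues of T|: 1.1519, 0.5320, 0.4313, 0.4313.
ρ = 1.1519; 1.1519 > 1, so it fails to converge.

1.1519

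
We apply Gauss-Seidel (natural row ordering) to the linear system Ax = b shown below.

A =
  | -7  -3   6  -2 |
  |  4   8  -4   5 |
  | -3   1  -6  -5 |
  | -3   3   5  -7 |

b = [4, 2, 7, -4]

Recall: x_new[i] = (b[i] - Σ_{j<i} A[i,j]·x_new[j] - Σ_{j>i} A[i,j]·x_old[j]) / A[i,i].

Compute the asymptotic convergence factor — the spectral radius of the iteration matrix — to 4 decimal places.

Let D = diag(-7, 8, -6, -7); L, U the strict triangles.
GS T = -(D+L)⁻¹U: row 0 first, T[0,3] = -(-2)/(-7) = -0.2857; later rows by forward substitution.
  T[0,:] = [+0.0000, -0.4286, +0.8571, -0.2857]
  T[1,:] = [+0.0000, +0.2143, +0.0714, -0.4821]
  T[2,:] = [+0.0000, +0.2500, -0.4167, -0.7708]
  T[3,:] = [+0.0000, +0.4541, -0.6344, -0.6348]
|eigenvalues of T|: 1.1202, 0.2614, 0.2614, 0.0000.
ρ(T) = max|λ| = 1.1202; 1.1202 > 1 ⇒ diverges.

1.1202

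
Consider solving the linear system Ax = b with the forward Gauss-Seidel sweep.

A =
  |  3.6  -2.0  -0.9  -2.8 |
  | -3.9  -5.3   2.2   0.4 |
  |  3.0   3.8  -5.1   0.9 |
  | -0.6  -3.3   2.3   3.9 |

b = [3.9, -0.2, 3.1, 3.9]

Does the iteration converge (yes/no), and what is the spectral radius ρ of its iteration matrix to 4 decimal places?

yes, ρ = 0.8294

Let D = diag(3.6, -5.3, -5.1, 3.9); L, U the strict triangles.
Gauss-Seidel: T = -(D+L)⁻¹U, row 0 first, T[0,3] = -(-2.8)/(3.6) = +0.7778; later rows by forward substitution.
  T[0,:] = [+0.0000, +0.5556, +0.2500, +0.7778]
  T[1,:] = [+0.0000, -0.4088, +0.2311, -0.4969]
  T[2,:] = [+0.0000, +0.0222, +0.3193, +0.2638]
  T[3,:] = [+0.0000, -0.2735, +0.0457, -0.4563]
|roots of det(T-λI)|: 0.8294, 0.3081, 0.0245, 0.0000.
ρ = 0.8294; 0.8294 < 1: convergent.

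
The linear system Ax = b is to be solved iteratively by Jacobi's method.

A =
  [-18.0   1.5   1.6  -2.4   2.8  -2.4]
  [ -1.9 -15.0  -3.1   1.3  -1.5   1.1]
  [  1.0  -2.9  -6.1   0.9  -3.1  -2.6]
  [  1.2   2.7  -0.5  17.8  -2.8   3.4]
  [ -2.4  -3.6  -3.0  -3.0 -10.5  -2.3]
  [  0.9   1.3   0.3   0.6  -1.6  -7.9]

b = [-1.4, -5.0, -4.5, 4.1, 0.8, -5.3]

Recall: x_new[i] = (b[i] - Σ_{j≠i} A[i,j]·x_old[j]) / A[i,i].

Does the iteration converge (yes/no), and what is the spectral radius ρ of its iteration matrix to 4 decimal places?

A = D + L + U where D = diag(-18, -15, -6.1, 17.8, -10.5, -7.9).
Jacobi T = -D⁻¹(L+U): T[3,1] = -(2.7)/(17.8) = -0.1517; T[3,3] = 0.
  T[0,:] = [+0.0000  +0.0833  +0.0889  -0.1333  +0.1556  -0.1333]
  T[1,:] = [-0.1267  +0.0000  -0.2067  +0.0867  -0.1000  +0.0733]
  T[2,:] = [+0.1639  -0.4754  +0.0000  +0.1475  -0.5082  -0.4262]
  T[3,:] = [-0.0674  -0.1517  +0.0281  +0.0000  +0.1573  -0.1910]
  T[4,:] = [-0.2286  -0.3429  -0.2857  -0.2857  +0.0000  -0.2190]
  T[5,:] = [+0.1139  +0.1646  +0.0380  +0.0759  -0.2025  +0.0000]
moduli |λ_i(T)| = 0.5826, 0.3419, 0.2782, 0.2782, 0.0890, 0.0078.
ρ(T) = max|λ| = 0.5826; 0.5826 < 1 ⇒ converges.

yes, ρ = 0.5826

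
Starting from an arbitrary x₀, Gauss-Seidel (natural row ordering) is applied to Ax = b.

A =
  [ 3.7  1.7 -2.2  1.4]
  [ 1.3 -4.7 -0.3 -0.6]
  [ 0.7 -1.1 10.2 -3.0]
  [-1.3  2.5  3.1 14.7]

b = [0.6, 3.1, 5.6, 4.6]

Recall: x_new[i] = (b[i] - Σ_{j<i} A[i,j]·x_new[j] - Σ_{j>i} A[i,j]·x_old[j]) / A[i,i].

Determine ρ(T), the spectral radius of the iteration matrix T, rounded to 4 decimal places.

0.2283

Let D = diag(3.7, -4.7, 10.2, 14.7); L, U the strict triangles.
Gauss-Seidel: T = -(D+L)⁻¹U, row 0 first, T[0,2] = -(-2.2)/(3.7) = +0.5946; later rows by forward substitution.
  T[0,:] = [+0.0000, -0.4595, +0.5946, -0.3784]
  T[1,:] = [+0.0000, -0.1271, +0.1006, -0.2323]
  T[2,:] = [+0.0000, +0.0178, -0.0300, +0.2950]
  T[3,:] = [+0.0000, -0.0228, +0.0418, -0.0562]
|eigenvalues of T|: 0.2283, 0.0658, 0.0507, 0.0000.
spectral radius ρ = 0.2283; 0.2283 < 1 ⇒ converges.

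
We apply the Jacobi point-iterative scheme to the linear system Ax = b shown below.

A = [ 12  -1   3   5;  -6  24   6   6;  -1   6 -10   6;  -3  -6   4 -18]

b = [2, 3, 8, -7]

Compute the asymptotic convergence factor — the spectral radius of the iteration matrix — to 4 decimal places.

A = D + L + U where D = diag(12, 24, -10, -18).
Jacobi: T = -D⁻¹(L+U), T[2,0] = -(-1)/(-10) = -0.1000; T[2,2] = 0.
  T[0,:] = [+0.0000  +0.0833  -0.2500  -0.4167]
  T[1,:] = [+0.2500  +0.0000  -0.2500  -0.2500]
  T[2,:] = [-0.1000  +0.6000  +0.0000  +0.6000]
  T[3,:] = [-0.1667  -0.3333  +0.2222  +0.0000]
moduli |λ_i(T)| = 0.5425, 0.2517, 0.2517, 0.1145.
ρ(T) = max|λ| = 0.5425; 0.5425 < 1 ⇒ converges.

0.5425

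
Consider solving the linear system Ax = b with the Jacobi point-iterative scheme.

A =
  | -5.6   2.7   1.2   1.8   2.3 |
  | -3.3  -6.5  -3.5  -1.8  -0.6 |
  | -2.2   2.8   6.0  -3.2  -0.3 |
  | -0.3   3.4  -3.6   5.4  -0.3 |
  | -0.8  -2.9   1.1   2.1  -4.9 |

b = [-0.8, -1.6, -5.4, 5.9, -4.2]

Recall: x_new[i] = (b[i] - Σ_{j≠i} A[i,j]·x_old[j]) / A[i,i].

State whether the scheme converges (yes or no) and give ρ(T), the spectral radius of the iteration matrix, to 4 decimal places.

no, ρ = 1.2206

Let D = diag(-5.6, -6.5, 6, 5.4, -4.9); L, U the strict triangles.
Jacobi: T = -D⁻¹(L+U), T[3,0] = -(-0.3)/(5.4) = +0.0556; T[3,3] = 0.
  T[0,:] = [+0.0000, +0.4821, +0.2143, +0.3214, +0.4107]
  T[1,:] = [-0.5077, +0.0000, -0.5385, -0.2769, -0.0923]
  T[2,:] = [+0.3667, -0.4667, +0.0000, +0.5333, +0.0500]
  T[3,:] = [+0.0556, -0.6296, +0.6667, +0.0000, +0.0556]
  T[4,:] = [-0.1633, -0.5918, +0.2245, +0.4286, +0.0000]
|λ(T)| sorted: 1.2206, 0.6477, 0.6293, 0.6293, 0.1652.
spectral radius ρ = 1.2206; 1.2206 > 1: divergent.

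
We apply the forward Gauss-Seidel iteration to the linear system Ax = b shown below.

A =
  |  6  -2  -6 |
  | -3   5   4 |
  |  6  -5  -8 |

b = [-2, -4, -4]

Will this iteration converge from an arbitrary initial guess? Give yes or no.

Write A = D+L+U with D = diag(6, 5, -8).
GS T = -(D+L)⁻¹U: row 0 first, T[0,2] = -(-6)/(6) = +1.0000; later rows by forward substitution.
  T[0,:] = [+0.0000, +0.3333, +1.0000]
  T[1,:] = [+0.0000, +0.2000, -0.2000]
  T[2,:] = [+0.0000, +0.1250, +0.8750]
|λ(T)| sorted: 0.8357, 0.2393, 0.0000.
spectral radius ρ = 0.8357; 0.8357 < 1, so it converges for any x₀.

yes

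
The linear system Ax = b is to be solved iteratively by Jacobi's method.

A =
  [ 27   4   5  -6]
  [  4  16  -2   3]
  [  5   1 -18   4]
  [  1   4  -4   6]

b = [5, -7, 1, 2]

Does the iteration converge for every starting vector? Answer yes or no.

yes

A = D + L + U where D = diag(27, 16, -18, 6).
Jacobi: T = -D⁻¹(L+U), T[3,1] = -(4)/(6) = -0.6667; T[3,3] = 0.
  T[0,:] = [+0.0000, -0.1481, -0.1852, +0.2222]
  T[1,:] = [-0.2500, +0.0000, +0.1250, -0.1875]
  T[2,:] = [+0.2778, +0.0556, +0.0000, +0.2222]
  T[3,:] = [-0.1667, -0.6667, +0.6667, +0.0000]
|λ(T)| sorted: 0.5475, 0.3679, 0.3679, 0.0992.
ρ = 0.5475; 0.5475 < 1 ⇒ converges.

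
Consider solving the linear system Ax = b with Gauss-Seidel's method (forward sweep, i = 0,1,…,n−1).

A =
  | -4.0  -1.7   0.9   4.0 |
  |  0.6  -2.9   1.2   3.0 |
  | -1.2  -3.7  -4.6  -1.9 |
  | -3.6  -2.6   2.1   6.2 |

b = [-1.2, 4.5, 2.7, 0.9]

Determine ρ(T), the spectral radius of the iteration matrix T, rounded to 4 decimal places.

0.8506

Split A = D + L + U, D = diag(-4, -2.9, -4.6, 6.2).
GS T = -(D+L)⁻¹U: row 0 first, T[0,3] = -(4)/(-4) = +1.0000; later rows by forward substitution.
  T[0,:] = [+0.0000  -0.4250  +0.2250  +1.0000]
  T[1,:] = [+0.0000  -0.0879  +0.4603  +1.2414]
  T[2,:] = [+0.0000  +0.1816  -0.4290  -1.6724]
  T[3,:] = [+0.0000  -0.3452  +0.4690  +1.6677]
|λ(T)| sorted: 0.8506, 0.2227, 0.2227, 0.0000.
ρ(T) = max|λ| = 0.8506; 0.8506 < 1, so it converges for any x₀.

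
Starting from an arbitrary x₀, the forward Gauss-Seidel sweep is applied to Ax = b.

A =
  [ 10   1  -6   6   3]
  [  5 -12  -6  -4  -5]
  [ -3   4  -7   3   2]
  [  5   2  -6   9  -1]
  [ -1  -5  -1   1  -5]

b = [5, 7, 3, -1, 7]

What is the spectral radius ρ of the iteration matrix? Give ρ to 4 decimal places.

Let D = diag(10, -12, -7, 9, -5); L, U the strict triangles.
T_GS = -(D+L)⁻¹U: row 0 first, T[0,1] = -(1)/(10) = -0.1000; later rows by forward substitution.
  T[0,:] = [+0.0000 -0.1000 +0.6000 -0.6000 -0.3000]
  T[1,:] = [+0.0000 -0.0417 -0.2500 -0.5833 -0.5417]
  T[2,:] = [+0.0000 +0.0190 -0.4000 +0.3524 +0.1048]
  T[3,:] = [+0.0000 +0.0775 -0.5444 +0.6979 +0.4680]
  T[4,:] = [+0.0000 +0.0734 +0.1011 +0.7724 +0.6743]
|λ(T)| sorted: 1.1414, 0.1848, 0.1848, 0.0122, 0.0000.
ρ = 1.1414; 1.1414 > 1: divergent.

1.1414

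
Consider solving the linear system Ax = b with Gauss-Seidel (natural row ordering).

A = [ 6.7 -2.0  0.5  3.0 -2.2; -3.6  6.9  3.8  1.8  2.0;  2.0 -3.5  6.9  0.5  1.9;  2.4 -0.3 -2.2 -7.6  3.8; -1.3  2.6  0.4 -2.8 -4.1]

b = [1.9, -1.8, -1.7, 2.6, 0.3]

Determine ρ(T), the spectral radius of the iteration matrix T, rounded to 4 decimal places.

0.7489

Diagonal D = diag(6.7, 6.9, 6.9, -7.6, -4.1); L, U strict lower/upper.
GS T = -(D+L)⁻¹U: row 0 first, T[0,1] = -(-2)/(6.7) = +0.2985; later rows by forward substitution.
  T[0,:] = [+0.0000, +0.2985, -0.0746, -0.4478, +0.3284]
  T[1,:] = [+0.0000, +0.1557, -0.5897, -0.4945, -0.1185]
  T[2,:] = [+0.0000, -0.0075, -0.2775, -0.1935, -0.4307]
  T[3,:] = [+0.0000, +0.0903, +0.0800, -0.0659, +0.7330]
  T[4,:] = [+0.0000, -0.0583, -0.4320, -0.1455, -0.7219]
|eigenvalues of T|: 0.7489, 0.3346, 0.0921, 0.0818, 0.0000.
spectral radius ρ = 0.7489; 0.7489 < 1, so it converges for any x₀.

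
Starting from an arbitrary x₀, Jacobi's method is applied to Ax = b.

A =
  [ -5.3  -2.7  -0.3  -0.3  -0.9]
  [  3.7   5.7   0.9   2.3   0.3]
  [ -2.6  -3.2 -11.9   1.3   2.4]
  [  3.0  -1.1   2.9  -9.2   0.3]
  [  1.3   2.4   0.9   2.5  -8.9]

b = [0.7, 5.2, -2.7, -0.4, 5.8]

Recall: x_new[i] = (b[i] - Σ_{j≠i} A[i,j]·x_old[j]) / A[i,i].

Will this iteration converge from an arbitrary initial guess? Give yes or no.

yes

A = D + L + U where D = diag(-5.3, 5.7, -11.9, -9.2, -8.9).
Jacobi T = -D⁻¹(L+U): T[2,1] = -(-3.2)/(-11.9) = -0.2689; T[2,2] = 0.
  T[0,:] = [+0.0000 -0.5094 -0.0566 -0.0566 -0.1698]
  T[1,:] = [-0.6491 +0.0000 -0.1579 -0.4035 -0.0526]
  T[2,:] = [-0.2185 -0.2689 +0.0000 +0.1092 +0.2017]
  T[3,:] = [+0.3261 -0.1196 +0.3152 +0.0000 +0.0326]
  T[4,:] = [+0.1461 +0.2697 +0.1011 +0.2809 +0.0000]
|roots of det(T-λI)|: 0.7051, 0.4309, 0.4309, 0.2891, 0.1995.
ρ = 0.7051; 0.7051 < 1: convergent.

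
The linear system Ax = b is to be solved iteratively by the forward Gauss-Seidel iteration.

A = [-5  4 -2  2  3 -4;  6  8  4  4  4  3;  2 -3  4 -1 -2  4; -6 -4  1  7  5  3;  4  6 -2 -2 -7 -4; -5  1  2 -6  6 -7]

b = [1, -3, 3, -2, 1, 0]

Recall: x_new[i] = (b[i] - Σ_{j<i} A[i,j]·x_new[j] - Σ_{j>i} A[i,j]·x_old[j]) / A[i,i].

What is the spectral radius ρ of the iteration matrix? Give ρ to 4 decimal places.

Diagonal D = diag(-5, 8, 4, 7, -7, -7); L, U strict lower/upper.
T_GS = -(D+L)⁻¹U: row 0 first, T[0,4] = -(3)/(-5) = +0.6000; later rows by forward substitution.
  T[0,:] = [+0.0000 +0.8000 -0.4000 +0.4000 +0.6000 -0.8000]
  T[1,:] = [+0.0000 -0.6000 -0.2000 -0.8000 -0.9500 +0.2250]
  T[2,:] = [+0.0000 -0.8500 +0.0500 -0.5500 -0.5125 -0.4312]
  T[3,:] = [+0.0000 +0.4643 -0.4643 -0.0357 -0.6696 -0.9241]
  T[4,:] = [+0.0000 +0.0531 -0.2816 -0.2898 -0.1337 -0.4485]
  T[5,:] = [+0.0000 -1.2525 +0.4280 -0.7749 -0.2513 +0.8880]
eigenvalue magnitudes: 1.5466, 1.0003, 1.0003, 0.3317, 0.0568, 0.0000.
ρ(T) = max|λ| = 1.5466; 1.5466 > 1: divergent.

1.5466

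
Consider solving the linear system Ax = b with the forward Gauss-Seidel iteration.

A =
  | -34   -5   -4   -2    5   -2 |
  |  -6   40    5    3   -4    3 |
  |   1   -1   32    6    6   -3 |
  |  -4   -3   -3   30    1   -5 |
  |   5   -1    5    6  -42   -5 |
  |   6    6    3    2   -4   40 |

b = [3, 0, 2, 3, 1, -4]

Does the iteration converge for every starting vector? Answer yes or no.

A = D + L + U where D = diag(-34, 40, 32, 30, -42, 40).
GS T = -(D+L)⁻¹U: row 0 first, T[0,3] = -(-2)/(-34) = -0.0588; later rows by forward substitution.
  T[0,:] = [+0.0000, -0.1471, -0.1176, -0.0588, +0.1471, -0.0588]
  T[1,:] = [+0.0000, -0.0221, -0.1426, -0.0838, +0.1221, -0.0838]
  T[2,:] = [+0.0000, +0.0039, -0.0008, -0.1883, -0.1883, +0.0930]
  T[3,:] = [+0.0000, -0.0214, -0.0300, -0.0351, -0.0203, +0.1597]
  T[4,:] = [+0.0000, -0.0196, -0.0150, -0.0324, -0.0107, -0.0902]
  T[5,:] = [+0.0000, +0.0242, +0.0391, +0.0340, -0.0263, -0.0026]
|eigenvalues of T|: 0.1963, 0.0967, 0.0967, 0.0357, 0.0313, 0.0000.
ρ(T) = max|λ| = 0.1963; 0.1963 < 1, so it converges for any x₀.

yes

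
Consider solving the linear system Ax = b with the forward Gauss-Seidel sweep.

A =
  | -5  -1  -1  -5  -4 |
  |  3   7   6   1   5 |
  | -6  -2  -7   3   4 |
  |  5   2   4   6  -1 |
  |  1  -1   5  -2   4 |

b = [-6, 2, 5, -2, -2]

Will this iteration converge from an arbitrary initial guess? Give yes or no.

Write A = D+L+U with D = diag(-5, 7, -7, 6, 4).
Gauss-Seidel: T = -(D+L)⁻¹U, row 0 first, T[0,4] = -(-4)/(-5) = -0.8000; later rows by forward substitution.
  T[0,:] = [+0.0000 -0.2000 -0.2000 -1.0000 -0.8000]
  T[1,:] = [+0.0000 +0.0857 -0.7714 +0.2857 -0.3714]
  T[2,:] = [+0.0000 +0.1469 +0.3918 +1.2041 +1.3633]
  T[3,:] = [+0.0000 +0.0401 +0.1626 -0.0646 +0.0483]
  T[4,:] = [+0.0000 -0.0922 -0.5514 -1.2160 -1.5728]
moduli |λ_i(T)| = 1.1591, 0.1980, 0.1980, 0.0674, 0.0000.
spectral radius ρ = 1.1591; 1.1591 > 1 ⇒ diverges.

no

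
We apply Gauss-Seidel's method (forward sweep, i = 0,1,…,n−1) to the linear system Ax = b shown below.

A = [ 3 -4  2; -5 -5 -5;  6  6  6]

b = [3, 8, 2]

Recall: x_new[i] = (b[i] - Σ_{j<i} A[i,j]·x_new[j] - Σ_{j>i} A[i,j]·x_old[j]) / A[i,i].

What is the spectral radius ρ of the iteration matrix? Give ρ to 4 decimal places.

Let D = diag(3, -5, 6); L, U the strict triangles.
GS T = -(D+L)⁻¹U: row 0 first, T[0,2] = -(2)/(3) = -0.6667; later rows by forward substitution.
  T[0,:] = [+0.0000 +1.3333 -0.6667]
  T[1,:] = [+0.0000 -1.3333 -0.3333]
  T[2,:] = [+0.0000 -0.0000 +1.0000]
|λ(T)| sorted: 1.3333, 1.0000, 0.0000.
spectral radius ρ = 1.3333; 1.3333 > 1: divergent.

1.3333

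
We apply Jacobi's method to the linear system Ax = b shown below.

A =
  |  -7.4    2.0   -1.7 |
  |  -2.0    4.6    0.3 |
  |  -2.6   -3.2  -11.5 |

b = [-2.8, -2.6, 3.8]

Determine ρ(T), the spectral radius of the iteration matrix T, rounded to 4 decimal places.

0.5010

A = D + L + U where D = diag(-7.4, 4.6, -11.5).
Jacobi: T = -D⁻¹(L+U), T[1,2] = -(0.3)/(4.6) = -0.0652; T[1,1] = 0.
  T[0,:] = [+0.0000  +0.2703  -0.2297]
  T[1,:] = [+0.4348  +0.0000  -0.0652]
  T[2,:] = [-0.2261  -0.2783  +0.0000]
moduli |λ_i(T)| = 0.5010, 0.2518, 0.2518.
spectral radius ρ = 0.5010; 0.5010 < 1: convergent.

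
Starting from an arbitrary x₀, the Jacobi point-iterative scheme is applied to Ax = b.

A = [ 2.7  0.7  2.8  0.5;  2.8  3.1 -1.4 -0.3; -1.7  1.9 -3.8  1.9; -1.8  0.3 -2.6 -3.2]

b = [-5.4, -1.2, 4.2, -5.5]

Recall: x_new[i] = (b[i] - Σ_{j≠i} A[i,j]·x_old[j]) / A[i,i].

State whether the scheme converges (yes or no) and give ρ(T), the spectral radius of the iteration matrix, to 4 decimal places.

Split A = D + L + U, D = diag(2.7, 3.1, -3.8, -3.2).
Jacobi T = -D⁻¹(L+U): T[2,1] = -(1.9)/(-3.8) = +0.5000; T[2,2] = 0.
  T[0,:] = [+0.0000, -0.2593, -1.0370, -0.1852]
  T[1,:] = [-0.9032, +0.0000, +0.4516, +0.0968]
  T[2,:] = [-0.4474, +0.5000, +0.0000, +0.5000]
  T[3,:] = [-0.5625, +0.0938, -0.8125, +0.0000]
moduli |λ_i(T)| = 1.1637, 0.7567, 0.7567, 0.1484.
ρ(T) = max|λ| = 1.1637; 1.1637 > 1 ⇒ diverges.

no, ρ = 1.1637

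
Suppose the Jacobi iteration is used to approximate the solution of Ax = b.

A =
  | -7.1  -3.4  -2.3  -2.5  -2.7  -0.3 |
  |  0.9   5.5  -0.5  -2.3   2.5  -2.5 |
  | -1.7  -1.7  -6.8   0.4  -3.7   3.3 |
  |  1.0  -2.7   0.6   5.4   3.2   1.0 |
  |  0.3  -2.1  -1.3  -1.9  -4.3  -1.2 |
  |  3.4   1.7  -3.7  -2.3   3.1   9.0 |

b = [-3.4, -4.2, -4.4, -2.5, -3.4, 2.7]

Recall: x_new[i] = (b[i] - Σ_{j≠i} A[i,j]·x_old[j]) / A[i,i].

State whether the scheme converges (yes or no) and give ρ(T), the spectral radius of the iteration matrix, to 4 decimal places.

Write A = D+L+U with D = diag(-7.1, 5.5, -6.8, 5.4, -4.3, 9).
T_J = -D⁻¹(L+U): T[2,5] = -(3.3)/(-6.8) = +0.4853; T[2,2] = 0.
  T[0,:] = [+0.0000 -0.4789 -0.3239 -0.3521 -0.3803 -0.0423]
  T[1,:] = [-0.1636 +0.0000 +0.0909 +0.4182 -0.4545 +0.4545]
  T[2,:] = [-0.2500 -0.2500 +0.0000 +0.0588 -0.5441 +0.4853]
  T[3,:] = [-0.1852 +0.5000 -0.1111 +0.0000 -0.5926 -0.1852]
  T[4,:] = [+0.0698 -0.4884 -0.3023 -0.4419 +0.0000 -0.2791]
  T[5,:] = [-0.3778 -0.1889 +0.4111 +0.2556 -0.3444 +0.0000]
moduli |λ_i(T)| = 1.2385, 0.7847, 0.4469, 0.4469, 0.2569, 0.0572.
ρ = 1.2385; 1.2385 > 1: divergent.

no, ρ = 1.2385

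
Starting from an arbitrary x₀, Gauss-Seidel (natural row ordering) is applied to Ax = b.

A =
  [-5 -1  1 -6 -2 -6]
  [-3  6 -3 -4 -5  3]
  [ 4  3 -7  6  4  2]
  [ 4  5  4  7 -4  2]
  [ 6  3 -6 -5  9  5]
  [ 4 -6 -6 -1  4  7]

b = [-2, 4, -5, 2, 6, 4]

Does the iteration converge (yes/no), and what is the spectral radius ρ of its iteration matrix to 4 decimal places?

no, ρ = 1.5990

A = D + L + U where D = diag(-5, 6, -7, 7, 9, 7).
Gauss-Seidel: T = -(D+L)⁻¹U, row 0 first, T[0,2] = -(1)/(-5) = +0.2000; later rows by forward substitution.
  T[0,:] = [+0.0000  -0.2000  +0.2000  -1.2000  -0.4000  -1.2000]
  T[1,:] = [+0.0000  -0.1000  +0.6000  +0.0667  +0.6333  -1.1000]
  T[2,:] = [+0.0000  -0.1571  +0.3714  +0.2000  +0.6143  -0.8714]
  T[3,:] = [+0.0000  +0.2755  -0.7551  +0.5238  -0.0034  +1.6837]
  T[4,:] = [+0.0000  +0.2150  -0.5052  +1.2021  +0.4632  +0.9655]
  T[5,:] = [+0.0000  -0.1896  +0.8992  +0.3022  +1.0328  -1.3153]
|roots of det(T-λI)|: 1.5990, 0.8963, 0.8963, 0.1676, 0.0722, 0.0000.
spectral radius ρ = 1.5990; 1.5990 > 1: divergent.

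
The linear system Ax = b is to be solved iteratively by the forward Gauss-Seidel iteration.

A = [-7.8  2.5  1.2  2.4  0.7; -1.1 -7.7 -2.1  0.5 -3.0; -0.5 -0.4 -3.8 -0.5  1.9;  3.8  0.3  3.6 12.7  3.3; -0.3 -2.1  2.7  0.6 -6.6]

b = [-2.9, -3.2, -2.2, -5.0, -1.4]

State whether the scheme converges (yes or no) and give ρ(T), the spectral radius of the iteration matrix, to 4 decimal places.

Write A = D+L+U with D = diag(-7.8, -7.7, -3.8, 12.7, -6.6).
GS T = -(D+L)⁻¹U: row 0 first, T[0,2] = -(1.2)/(-7.8) = +0.1538; later rows by forward substitution.
  T[0,:] = [+0.0000  +0.3205  +0.1538  +0.3077  +0.0897]
  T[1,:] = [+0.0000  -0.0458  -0.2947  +0.0210  -0.4024]
  T[2,:] = [+0.0000  -0.0374  +0.0108  -0.1743  +0.5306]
  T[3,:] = [+0.0000  -0.0842  -0.0421  -0.0432  -0.4276]
  T[4,:] = [+0.0000  -0.0229  +0.0874  -0.0959  +0.3021]
eigenvalue magnitudes: 0.5178, 0.2267, 0.0340, 0.0340, 0.0000.
ρ = 0.5178; 0.5178 < 1, so it converges for any x₀.

yes, ρ = 0.5178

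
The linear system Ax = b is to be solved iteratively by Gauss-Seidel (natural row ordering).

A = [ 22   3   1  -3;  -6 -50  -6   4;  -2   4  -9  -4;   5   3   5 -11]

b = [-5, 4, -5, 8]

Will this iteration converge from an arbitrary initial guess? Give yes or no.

yes

A = D + L + U where D = diag(22, -50, -9, -11).
Gauss-Seidel: T = -(D+L)⁻¹U, row 0 first, T[0,2] = -(1)/(22) = -0.0455; later rows by forward substitution.
  T[0,:] = [+0.0000, -0.1364, -0.0455, +0.1364]
  T[1,:] = [+0.0000, +0.0164, -0.1145, +0.0636]
  T[2,:] = [+0.0000, +0.0376, -0.0408, -0.4465]
  T[3,:] = [+0.0000, -0.0404, -0.0704, -0.1236]
|eigenvalues of T|: 0.2735, 0.1099, 0.1099, 0.0000.
spectral radius ρ = 0.2735; 0.2735 < 1 ⇒ converges.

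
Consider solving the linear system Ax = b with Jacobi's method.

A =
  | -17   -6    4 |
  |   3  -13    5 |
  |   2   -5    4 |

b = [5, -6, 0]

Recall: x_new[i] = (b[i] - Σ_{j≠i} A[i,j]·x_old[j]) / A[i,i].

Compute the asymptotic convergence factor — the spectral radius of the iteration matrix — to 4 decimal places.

A = D + L + U where D = diag(-17, -13, 4).
Jacobi T = -D⁻¹(L+U): T[1,0] = -(3)/(-13) = +0.2308; T[1,1] = 0.
  T[0,:] = [+0.0000  -0.3529  +0.2353]
  T[1,:] = [+0.2308  +0.0000  +0.3846]
  T[2,:] = [-0.5000  +1.2500  +0.0000]
|eigenvalues of T|: 0.6914, 0.4431, 0.4431.
ρ = 0.6914; 0.6914 < 1, so it converges for any x₀.

0.6914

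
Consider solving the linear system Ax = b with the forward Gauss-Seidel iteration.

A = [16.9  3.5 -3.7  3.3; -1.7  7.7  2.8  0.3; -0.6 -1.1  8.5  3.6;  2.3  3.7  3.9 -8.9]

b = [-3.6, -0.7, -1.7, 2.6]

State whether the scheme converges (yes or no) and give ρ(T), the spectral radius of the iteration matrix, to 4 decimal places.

yes, ρ = 0.4577

A = D + L + U where D = diag(16.9, 7.7, 8.5, -8.9).
T_GS = -(D+L)⁻¹U: row 0 first, T[0,2] = -(-3.7)/(16.9) = +0.2189; later rows by forward substitution.
  T[0,:] = [+0.0000 -0.2071 +0.2189 -0.1953]
  T[1,:] = [+0.0000 -0.0457 -0.3153 -0.0821]
  T[2,:] = [+0.0000 -0.0205 -0.0253 -0.4479]
  T[3,:] = [+0.0000 -0.0815 -0.0856 -0.2809]
eigenvalue magnitudes: 0.4577, 0.1342, 0.1342, 0.0000.
ρ(T) = max|λ| = 0.4577; 0.4577 < 1: convergent.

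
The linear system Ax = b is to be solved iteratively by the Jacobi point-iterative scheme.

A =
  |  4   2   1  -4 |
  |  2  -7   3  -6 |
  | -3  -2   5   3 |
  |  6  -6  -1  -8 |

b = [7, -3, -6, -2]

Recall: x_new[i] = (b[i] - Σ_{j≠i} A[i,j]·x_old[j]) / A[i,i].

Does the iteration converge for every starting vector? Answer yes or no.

no

Let D = diag(4, -7, 5, -8); L, U the strict triangles.
Jacobi T = -D⁻¹(L+U): T[3,0] = -(6)/(-8) = +0.7500; T[3,3] = 0.
  T[0,:] = [+0.0000 -0.5000 -0.2500 +1.0000]
  T[1,:] = [+0.2857 +0.0000 +0.4286 -0.8571]
  T[2,:] = [+0.6000 +0.4000 +0.0000 -0.6000]
  T[3,:] = [+0.7500 -0.7500 -0.1250 +0.0000]
|roots of det(T-λI)|: 1.2003, 0.9941, 0.4515, 0.2453.
ρ(T) = max|λ| = 1.2003; 1.2003 > 1: divergent.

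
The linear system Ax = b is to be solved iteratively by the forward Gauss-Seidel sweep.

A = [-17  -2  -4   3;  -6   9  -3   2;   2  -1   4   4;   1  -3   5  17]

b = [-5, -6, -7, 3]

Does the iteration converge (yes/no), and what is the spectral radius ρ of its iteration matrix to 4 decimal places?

Write A = D+L+U with D = diag(-17, 9, 4, 17).
GS T = -(D+L)⁻¹U: row 0 first, T[0,3] = -(3)/(-17) = +0.1765; later rows by forward substitution.
  T[0,:] = [+0.0000 -0.1176 -0.2353 +0.1765]
  T[1,:] = [+0.0000 -0.0784 +0.1765 -0.1046]
  T[2,:] = [+0.0000 +0.0392 +0.1618 -1.1144]
  T[3,:] = [+0.0000 -0.0185 -0.0026 +0.2989]
eigenvalue magnitudes: 0.3635, 0.0896, 0.0708, 0.0000.
ρ = 0.3635; 0.3635 < 1: convergent.

yes, ρ = 0.3635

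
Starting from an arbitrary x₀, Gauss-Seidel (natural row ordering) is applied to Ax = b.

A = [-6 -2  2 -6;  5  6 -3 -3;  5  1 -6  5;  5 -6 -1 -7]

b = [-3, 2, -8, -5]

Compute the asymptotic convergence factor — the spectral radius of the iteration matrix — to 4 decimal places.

Write A = D+L+U with D = diag(-6, 6, -6, -7).
GS T = -(D+L)⁻¹U: row 0 first, T[0,3] = -(-6)/(-6) = -1.0000; later rows by forward substitution.
  T[0,:] = [+0.0000  -0.3333  +0.3333  -1.0000]
  T[1,:] = [+0.0000  +0.2778  +0.2222  +1.3333]
  T[2,:] = [+0.0000  -0.2315  +0.3148  +0.2222]
  T[3,:] = [+0.0000  -0.4431  +0.0026  -1.8889]
|roots of det(T-λI)|: 1.5825, 0.2504, 0.2504, 0.0000.
ρ(T) = max|λ| = 1.5825; 1.5825 > 1: divergent.

1.5825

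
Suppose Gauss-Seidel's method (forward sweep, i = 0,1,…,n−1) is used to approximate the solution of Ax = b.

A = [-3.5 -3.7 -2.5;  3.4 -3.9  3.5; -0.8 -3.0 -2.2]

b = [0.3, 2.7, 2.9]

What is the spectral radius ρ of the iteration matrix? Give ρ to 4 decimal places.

1.3016

Split A = D + L + U, D = diag(-3.5, -3.9, -2.2).
Gauss-Seidel: T = -(D+L)⁻¹U, row 0 first, T[0,1] = -(-3.7)/(-3.5) = -1.0571; later rows by forward substitution.
  T[0,:] = [+0.0000, -1.0571, -0.7143]
  T[1,:] = [+0.0000, -0.9216, +0.2747]
  T[2,:] = [+0.0000, +1.6412, -0.1149]
moduli |λ_i(T)| = 1.3016, 0.2651, 0.0000.
ρ(T) = max|λ| = 1.3016; 1.3016 > 1 ⇒ diverges.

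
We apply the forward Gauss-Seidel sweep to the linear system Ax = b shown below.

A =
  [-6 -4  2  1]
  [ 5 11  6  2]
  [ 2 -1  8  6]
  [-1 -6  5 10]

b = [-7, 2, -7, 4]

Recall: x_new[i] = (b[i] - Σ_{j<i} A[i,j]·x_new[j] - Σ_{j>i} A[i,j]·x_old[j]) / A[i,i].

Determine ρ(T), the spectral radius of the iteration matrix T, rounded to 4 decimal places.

0.5290

A = D + L + U where D = diag(-6, 11, 8, 10).
Gauss-Seidel: T = -(D+L)⁻¹U, row 0 first, T[0,3] = -(1)/(-6) = +0.1667; later rows by forward substitution.
  T[0,:] = [+0.0000, -0.6667, +0.3333, +0.1667]
  T[1,:] = [+0.0000, +0.3030, -0.6970, -0.2576]
  T[2,:] = [+0.0000, +0.2045, -0.1705, -0.8239]
  T[3,:] = [+0.0000, +0.0129, -0.2996, +0.2741]
|λ(T)| sorted: 0.5290, 0.2963, 0.1740, 0.0000.
spectral radius ρ = 0.5290; 0.5290 < 1, so it converges for any x₀.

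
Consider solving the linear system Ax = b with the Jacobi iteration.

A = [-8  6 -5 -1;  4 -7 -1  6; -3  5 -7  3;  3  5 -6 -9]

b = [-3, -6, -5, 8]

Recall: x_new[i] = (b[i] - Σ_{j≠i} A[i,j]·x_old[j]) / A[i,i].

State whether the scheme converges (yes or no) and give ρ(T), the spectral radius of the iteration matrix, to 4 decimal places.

no, ρ = 1.1226

Let D = diag(-8, -7, -7, -9); L, U the strict triangles.
T_J = -D⁻¹(L+U): T[1,3] = -(6)/(-7) = +0.8571; T[1,1] = 0.
  T[0,:] = [+0.0000  +0.7500  -0.6250  -0.1250]
  T[1,:] = [+0.5714  +0.0000  -0.1429  +0.8571]
  T[2,:] = [-0.4286  +0.7143  +0.0000  +0.4286]
  T[3,:] = [+0.3333  +0.5556  -0.6667  +0.0000]
|λ(T)| sorted: 1.1226, 0.7490, 0.7490, 0.0378.
ρ(T) = max|λ| = 1.1226; 1.1226 > 1 ⇒ diverges.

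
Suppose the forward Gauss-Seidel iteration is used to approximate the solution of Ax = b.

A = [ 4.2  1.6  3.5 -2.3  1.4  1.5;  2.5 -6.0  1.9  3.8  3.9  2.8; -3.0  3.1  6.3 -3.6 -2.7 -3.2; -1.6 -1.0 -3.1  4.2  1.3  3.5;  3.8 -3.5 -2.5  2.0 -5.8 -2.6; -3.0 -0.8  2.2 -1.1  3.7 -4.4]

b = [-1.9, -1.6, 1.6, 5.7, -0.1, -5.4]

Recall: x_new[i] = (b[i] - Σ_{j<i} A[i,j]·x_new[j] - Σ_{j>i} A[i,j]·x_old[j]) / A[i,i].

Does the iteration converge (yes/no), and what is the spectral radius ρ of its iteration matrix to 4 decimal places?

no, ρ = 1.2663

Diagonal D = diag(4.2, -6, 6.3, 4.2, -5.8, -4.4); L, U strict lower/upper.
T_GS = -(D+L)⁻¹U: row 0 first, T[0,5] = -(1.5)/(4.2) = -0.3571; later rows by forward substitution.
  T[0,:] = [+0.0000 -0.3810 -0.8333 +0.5476 -0.3333 -0.3571]
  T[1,:] = [+0.0000 -0.1587 -0.0306 +0.8615 +0.5111 +0.3179]
  T[2,:] = [+0.0000 -0.1033 -0.3818 +0.4083 +0.0183 +0.1815]
  T[3,:] = [+0.0000 -0.2592 -0.6065 +0.7151 -0.3013 -0.7598]
  T[4,:] = [+0.0000 -0.1986 -0.5721 -0.0905 -0.6386 -1.2143]
  T[5,:] = [+0.0000 +0.1347 +0.0534 -0.5807 -0.3182 -0.5547]
moduli |λ_i(T)| = 1.2663, 0.5943, 0.3761, 0.1518, 0.1518, 0.0000.
ρ(T) = max|λ| = 1.2663; 1.2663 > 1, so it fails to converge.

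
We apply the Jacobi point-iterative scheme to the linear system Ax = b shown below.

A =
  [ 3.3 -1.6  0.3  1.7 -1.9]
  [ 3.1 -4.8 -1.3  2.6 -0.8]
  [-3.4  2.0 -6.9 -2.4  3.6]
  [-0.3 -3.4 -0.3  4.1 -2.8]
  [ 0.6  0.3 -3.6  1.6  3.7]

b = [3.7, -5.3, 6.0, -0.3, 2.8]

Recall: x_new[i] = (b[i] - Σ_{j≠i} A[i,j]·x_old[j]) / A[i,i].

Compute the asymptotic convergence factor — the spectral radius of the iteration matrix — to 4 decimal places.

1.1480

A = D + L + U where D = diag(3.3, -4.8, -6.9, 4.1, 3.7).
Jacobi T = -D⁻¹(L+U): T[4,2] = -(-3.6)/(3.7) = +0.9730; T[4,4] = 0.
  T[0,:] = [+0.0000, +0.4848, -0.0909, -0.5152, +0.5758]
  T[1,:] = [+0.6458, +0.0000, -0.2708, +0.5417, -0.1667]
  T[2,:] = [-0.4928, +0.2899, +0.0000, -0.3478, +0.5217]
  T[3,:] = [+0.0732, +0.8293, +0.0732, +0.0000, +0.6829]
  T[4,:] = [-0.1622, -0.0811, +0.9730, -0.4324, +0.0000]
|eigenvalues of T|: 1.1480, 0.6513, 0.6513, 0.3992, 0.2115.
ρ(T) = max|λ| = 1.1480; 1.1480 > 1, so it fails to converge.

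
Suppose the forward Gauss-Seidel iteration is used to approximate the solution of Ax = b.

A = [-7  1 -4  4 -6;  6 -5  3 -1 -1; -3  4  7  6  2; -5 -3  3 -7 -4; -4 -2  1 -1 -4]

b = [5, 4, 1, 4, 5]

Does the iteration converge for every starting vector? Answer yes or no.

Let D = diag(-7, -5, 7, -7, -4); L, U the strict triangles.
GS T = -(D+L)⁻¹U: row 0 first, T[0,4] = -(-6)/(-7) = -0.8571; later rows by forward substitution.
  T[0,:] = [+0.0000  +0.1429  -0.5714  +0.5714  -0.8571]
  T[1,:] = [+0.0000  +0.1714  -0.0857  +0.4857  -1.2286]
  T[2,:] = [+0.0000  -0.0367  -0.1959  -0.8898  +0.0490]
  T[3,:] = [+0.0000  -0.1913  +0.3609  -0.9977  +0.5883]
  T[4,:] = [+0.0000  -0.1899  +0.4751  -0.7873  +1.3366]
|roots of det(T-λI)|: 1.1984, 0.6238, 0.6238, 0.0900, 0.0000.
ρ(T) = max|λ| = 1.1984; 1.1984 > 1: divergent.

no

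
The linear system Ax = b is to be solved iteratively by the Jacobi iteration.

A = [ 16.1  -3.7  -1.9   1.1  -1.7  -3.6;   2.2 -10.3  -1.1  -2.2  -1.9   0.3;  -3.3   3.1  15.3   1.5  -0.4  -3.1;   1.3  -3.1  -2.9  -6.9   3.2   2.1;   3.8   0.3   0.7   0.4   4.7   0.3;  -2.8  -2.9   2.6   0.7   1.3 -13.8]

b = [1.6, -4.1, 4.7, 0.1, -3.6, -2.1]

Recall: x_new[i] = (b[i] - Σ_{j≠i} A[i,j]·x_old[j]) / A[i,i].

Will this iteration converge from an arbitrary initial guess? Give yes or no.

yes

Let D = diag(16.1, -10.3, 15.3, -6.9, 4.7, -13.8); L, U the strict triangles.
Jacobi: T = -D⁻¹(L+U), T[0,3] = -(1.1)/(16.1) = -0.0683; T[0,0] = 0.
  T[0,:] = [+0.0000  +0.2298  +0.1180  -0.0683  +0.1056  +0.2236]
  T[1,:] = [+0.2136  +0.0000  -0.1068  -0.2136  -0.1845  +0.0291]
  T[2,:] = [+0.2157  -0.2026  +0.0000  -0.0980  +0.0261  +0.2026]
  T[3,:] = [+0.1884  -0.4493  -0.4203  +0.0000  +0.4638  +0.3043]
  T[4,:] = [-0.8085  -0.0638  -0.1489  -0.0851  +0.0000  -0.0638]
  T[5,:] = [-0.2029  -0.2101  +0.1884  +0.0507  +0.0942  +0.0000]
eigenvalue magnitudes: 0.5440, 0.4418, 0.4418, 0.4024, 0.4024, 0.0752.
ρ(T) = max|λ| = 0.5440; 0.5440 < 1, so it converges for any x₀.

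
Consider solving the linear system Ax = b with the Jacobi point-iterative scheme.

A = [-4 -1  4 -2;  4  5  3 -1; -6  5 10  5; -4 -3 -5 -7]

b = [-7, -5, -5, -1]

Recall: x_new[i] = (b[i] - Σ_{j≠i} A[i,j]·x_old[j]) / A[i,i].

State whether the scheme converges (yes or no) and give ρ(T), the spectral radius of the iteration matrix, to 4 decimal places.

A = D + L + U where D = diag(-4, 5, 10, -7).
T_J = -D⁻¹(L+U): T[1,3] = -(-1)/(5) = +0.2000; T[1,1] = 0.
  T[0,:] = [+0.0000, -0.2500, +1.0000, -0.5000]
  T[1,:] = [-0.8000, +0.0000, -0.6000, +0.2000]
  T[2,:] = [+0.6000, -0.5000, +0.0000, -0.5000]
  T[3,:] = [-0.5714, -0.4286, -0.7143, +0.0000]
|λ(T)| sorted: 1.4675, 0.8032, 0.8032, 0.0951.
ρ(T) = max|λ| = 1.4675; 1.4675 > 1 ⇒ diverges.

no, ρ = 1.4675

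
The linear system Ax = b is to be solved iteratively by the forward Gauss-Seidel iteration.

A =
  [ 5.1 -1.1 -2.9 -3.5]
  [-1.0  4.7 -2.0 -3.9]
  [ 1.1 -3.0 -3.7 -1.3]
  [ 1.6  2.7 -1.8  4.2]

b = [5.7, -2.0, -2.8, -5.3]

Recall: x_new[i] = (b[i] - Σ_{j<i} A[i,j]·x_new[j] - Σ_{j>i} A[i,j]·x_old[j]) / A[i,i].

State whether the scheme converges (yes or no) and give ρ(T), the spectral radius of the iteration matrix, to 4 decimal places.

Split A = D + L + U, D = diag(5.1, 4.7, -3.7, 4.2).
Gauss-Seidel: T = -(D+L)⁻¹U, row 0 first, T[0,3] = -(-3.5)/(5.1) = +0.6863; later rows by forward substitution.
  T[0,:] = [+0.0000 +0.2157 +0.5686 +0.6863]
  T[1,:] = [+0.0000 +0.0459 +0.5465 +0.9758]
  T[2,:] = [+0.0000 +0.0269 -0.2741 -0.9385]
  T[3,:] = [+0.0000 -0.1001 -0.6854 -1.2910]
|eigenvalues of T|: 1.6804, 0.1981, 0.0369, 0.0000.
spectral radius ρ = 1.6804; 1.6804 > 1, so it fails to converge.

no, ρ = 1.6804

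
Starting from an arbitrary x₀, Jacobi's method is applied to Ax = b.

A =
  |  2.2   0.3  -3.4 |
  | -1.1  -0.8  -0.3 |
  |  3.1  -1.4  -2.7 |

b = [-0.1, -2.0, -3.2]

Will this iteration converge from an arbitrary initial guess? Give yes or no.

Write A = D+L+U with D = diag(2.2, -0.8, -2.7).
Jacobi: T = -D⁻¹(L+U), T[0,2] = -(-3.4)/(2.2) = +1.5455; T[0,0] = 0.
  T[0,:] = [+0.0000, -0.1364, +1.5455]
  T[1,:] = [-1.3750, +0.0000, -0.3750]
  T[2,:] = [+1.1481, -0.5185, +0.0000]
moduli |λ_i(T)| = 1.6866, 0.9949, 0.6916.
spectral radius ρ = 1.6866; 1.6866 > 1 ⇒ diverges.

no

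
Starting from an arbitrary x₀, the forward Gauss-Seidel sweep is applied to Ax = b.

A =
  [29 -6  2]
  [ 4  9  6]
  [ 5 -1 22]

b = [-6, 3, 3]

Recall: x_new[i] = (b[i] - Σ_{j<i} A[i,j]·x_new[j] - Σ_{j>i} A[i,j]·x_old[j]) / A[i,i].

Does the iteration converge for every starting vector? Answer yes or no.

yes

Diagonal D = diag(29, 9, 22); L, U strict lower/upper.
Gauss-Seidel: T = -(D+L)⁻¹U, row 0 first, T[0,1] = -(-6)/(29) = +0.2069; later rows by forward substitution.
  T[0,:] = [+0.0000  +0.2069  -0.0690]
  T[1,:] = [+0.0000  -0.0920  -0.6360]
  T[2,:] = [+0.0000  -0.0512  -0.0132]
|roots of det(T-λI)|: 0.2373, 0.1321, 0.0000.
ρ = 0.2373; 0.2373 < 1, so it converges for any x₀.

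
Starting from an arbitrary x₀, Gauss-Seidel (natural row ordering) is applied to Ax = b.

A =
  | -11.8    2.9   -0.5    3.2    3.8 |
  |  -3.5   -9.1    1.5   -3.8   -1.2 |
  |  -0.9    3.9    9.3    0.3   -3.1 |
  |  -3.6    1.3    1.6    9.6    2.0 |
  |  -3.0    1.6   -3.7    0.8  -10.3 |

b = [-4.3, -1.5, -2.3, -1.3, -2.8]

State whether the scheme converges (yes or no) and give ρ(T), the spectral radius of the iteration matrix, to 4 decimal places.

Write A = D+L+U with D = diag(-11.8, -9.1, 9.3, 9.6, -10.3).
T_GS = -(D+L)⁻¹U: row 0 first, T[0,2] = -(-0.5)/(-11.8) = -0.0424; later rows by forward substitution.
  T[0,:] = [+0.0000  +0.2458  -0.0424  +0.2712  +0.3220]
  T[1,:] = [+0.0000  -0.0945  +0.1811  -0.5219  -0.2557]
  T[2,:] = [+0.0000  +0.0634  -0.0801  +0.2128  +0.4717]
  T[3,:] = [+0.0000  +0.0944  -0.0271  +0.1369  -0.1316]
  T[4,:] = [+0.0000  -0.1017  +0.0671  -0.2259  -0.3132]
|eigenvalues of T|: 0.5102, 0.1835, 0.1835, 0.0046, 0.0000.
ρ = 0.5102; 0.5102 < 1 ⇒ converges.

yes, ρ = 0.5102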